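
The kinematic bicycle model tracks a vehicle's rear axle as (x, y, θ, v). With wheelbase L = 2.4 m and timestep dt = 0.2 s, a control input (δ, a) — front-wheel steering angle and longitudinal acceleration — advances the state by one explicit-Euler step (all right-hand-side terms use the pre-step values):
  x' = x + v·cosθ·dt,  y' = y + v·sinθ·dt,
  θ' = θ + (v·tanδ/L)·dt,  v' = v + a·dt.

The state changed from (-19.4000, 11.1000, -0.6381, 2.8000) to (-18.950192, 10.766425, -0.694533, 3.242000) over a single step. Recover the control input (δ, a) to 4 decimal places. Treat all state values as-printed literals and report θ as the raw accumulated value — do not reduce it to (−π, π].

a = (v'−v)/dt = (0.442000)/0.2 = 2.2100
Δθ = θ'−θ = -0.056433;  (v·dt/L) = 2.8000·0.2/2.4 = 0.233333
tan δ = Δθ·L/(v·dt) = -0.241856  →  δ = -0.2373

δ = -0.2373, a = 2.2100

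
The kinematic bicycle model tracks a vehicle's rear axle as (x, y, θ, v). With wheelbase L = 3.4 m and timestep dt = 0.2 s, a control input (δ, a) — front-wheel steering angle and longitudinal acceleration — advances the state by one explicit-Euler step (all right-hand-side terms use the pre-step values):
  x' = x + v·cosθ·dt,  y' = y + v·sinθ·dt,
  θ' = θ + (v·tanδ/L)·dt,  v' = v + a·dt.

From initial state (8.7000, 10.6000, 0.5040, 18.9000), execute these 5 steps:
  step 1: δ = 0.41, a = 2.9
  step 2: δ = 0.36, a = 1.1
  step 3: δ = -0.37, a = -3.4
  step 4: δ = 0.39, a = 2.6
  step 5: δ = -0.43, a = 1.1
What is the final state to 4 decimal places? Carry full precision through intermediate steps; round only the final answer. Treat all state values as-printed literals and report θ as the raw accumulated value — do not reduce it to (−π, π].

(17.4602, 26.5757, 0.9018, 19.7600)

after step 1 (δ=0.41, a=2.9): (12.009987, 12.425483, 0.987208, 19.480000)
after step 2 (δ=0.36, a=1.1): (14.156769, 15.676658, 1.418521, 19.700000)
after step 3 (δ=-0.37, a=-3.4): (14.754418, 19.571067, 0.969056, 19.020000)
after step 4 (δ=0.39, a=2.6): (16.907778, 22.706901, 1.428954, 19.540000)
after step 5 (δ=-0.43, a=1.1): (17.460241, 26.575653, 0.901810, 19.760000)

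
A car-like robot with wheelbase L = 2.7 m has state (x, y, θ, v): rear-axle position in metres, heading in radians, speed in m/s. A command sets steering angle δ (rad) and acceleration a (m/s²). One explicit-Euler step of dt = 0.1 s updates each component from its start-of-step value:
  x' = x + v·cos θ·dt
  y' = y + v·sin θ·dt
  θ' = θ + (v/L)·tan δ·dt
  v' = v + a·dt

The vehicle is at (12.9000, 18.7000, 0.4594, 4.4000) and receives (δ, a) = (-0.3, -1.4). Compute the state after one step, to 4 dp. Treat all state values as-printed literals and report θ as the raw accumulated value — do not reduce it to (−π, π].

(13.2944, 18.8951, 0.4090, 4.2600)

x' = 12.9000 + 4.4000·cos(0.4594)·0.1 = 13.2944
y' = 18.7000 + 4.4000·sin(0.4594)·0.1 = 18.8951
θ' = 0.4594 + (4.4000/2.7)·tan(-0.3)·0.1 = 0.4090
v' = 4.4000 − 1.4000·0.1 = 4.2600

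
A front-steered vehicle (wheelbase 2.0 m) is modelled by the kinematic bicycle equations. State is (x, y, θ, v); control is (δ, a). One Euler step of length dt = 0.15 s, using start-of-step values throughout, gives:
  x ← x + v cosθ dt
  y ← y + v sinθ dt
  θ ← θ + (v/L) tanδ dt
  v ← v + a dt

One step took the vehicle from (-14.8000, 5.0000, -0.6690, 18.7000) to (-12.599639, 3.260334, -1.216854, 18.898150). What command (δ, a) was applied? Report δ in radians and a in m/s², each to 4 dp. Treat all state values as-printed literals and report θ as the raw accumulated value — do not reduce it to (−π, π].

δ = -0.3724, a = 1.3210

a = (v'−v)/dt = (0.198150)/0.15 = 1.3210
Δθ = θ'−θ = -0.547854;  (v·dt/L) = 18.7000·0.15/2.0 = 1.402500
tan δ = Δθ·L/(v·dt) = -0.390627  →  δ = -0.3724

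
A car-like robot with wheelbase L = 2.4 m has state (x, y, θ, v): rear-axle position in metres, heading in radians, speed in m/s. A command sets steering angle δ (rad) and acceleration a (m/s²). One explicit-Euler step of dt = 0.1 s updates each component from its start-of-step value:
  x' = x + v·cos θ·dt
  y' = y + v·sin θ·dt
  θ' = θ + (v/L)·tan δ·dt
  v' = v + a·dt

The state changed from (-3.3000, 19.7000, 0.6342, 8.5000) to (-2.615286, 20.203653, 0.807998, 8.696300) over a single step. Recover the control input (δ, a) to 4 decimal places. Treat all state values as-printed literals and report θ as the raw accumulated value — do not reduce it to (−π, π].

δ = 0.4562, a = 1.9630

a = (v'−v)/dt = (0.196300)/0.1 = 1.9630
Δθ = θ'−θ = 0.173798;  (v·dt/L) = 8.5000·0.1/2.4 = 0.354167
tan δ = Δθ·L/(v·dt) = 0.490724  →  δ = 0.4562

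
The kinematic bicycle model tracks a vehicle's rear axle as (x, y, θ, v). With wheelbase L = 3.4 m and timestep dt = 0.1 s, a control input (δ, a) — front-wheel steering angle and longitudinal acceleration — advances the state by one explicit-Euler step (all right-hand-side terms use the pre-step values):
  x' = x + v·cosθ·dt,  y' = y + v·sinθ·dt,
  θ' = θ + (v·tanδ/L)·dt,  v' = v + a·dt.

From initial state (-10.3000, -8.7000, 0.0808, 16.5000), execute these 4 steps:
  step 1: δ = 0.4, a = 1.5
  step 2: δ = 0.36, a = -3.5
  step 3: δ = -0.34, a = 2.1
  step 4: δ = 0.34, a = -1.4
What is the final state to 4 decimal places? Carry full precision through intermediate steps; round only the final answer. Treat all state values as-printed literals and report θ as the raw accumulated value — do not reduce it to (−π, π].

(-4.0281, -6.8694, 0.4725, 16.3700)

after step 1 (δ=0.4, a=1.5): (-8.655383, -8.566825, 0.285979, 16.650000)
after step 2 (δ=0.36, a=-3.5): (-7.058006, -8.097134, 0.470306, 16.300000)
after step 3 (δ=-0.34, a=2.1): (-5.604975, -7.358485, 0.300720, 16.510000)
after step 4 (δ=0.34, a=-1.4): (-4.028066, -6.869445, 0.472491, 16.370000)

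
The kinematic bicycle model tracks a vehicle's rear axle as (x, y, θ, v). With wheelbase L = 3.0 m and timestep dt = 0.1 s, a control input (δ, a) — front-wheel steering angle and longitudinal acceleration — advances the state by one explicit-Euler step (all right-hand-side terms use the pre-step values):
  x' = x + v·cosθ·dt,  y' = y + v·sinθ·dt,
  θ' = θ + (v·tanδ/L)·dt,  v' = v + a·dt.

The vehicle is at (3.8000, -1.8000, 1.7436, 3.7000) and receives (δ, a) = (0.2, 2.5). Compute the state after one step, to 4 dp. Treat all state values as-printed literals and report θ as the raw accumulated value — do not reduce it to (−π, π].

(3.7364, -1.4355, 1.7686, 3.9500)

x' = 3.8000 + 3.7000·cos(1.7436)·0.1 = 3.7364
y' = -1.8000 + 3.7000·sin(1.7436)·0.1 = -1.4355
θ' = 1.7436 + (3.7000/3.0)·tan(0.2)·0.1 = 1.7686
v' = 3.7000 + 2.5000·0.1 = 3.9500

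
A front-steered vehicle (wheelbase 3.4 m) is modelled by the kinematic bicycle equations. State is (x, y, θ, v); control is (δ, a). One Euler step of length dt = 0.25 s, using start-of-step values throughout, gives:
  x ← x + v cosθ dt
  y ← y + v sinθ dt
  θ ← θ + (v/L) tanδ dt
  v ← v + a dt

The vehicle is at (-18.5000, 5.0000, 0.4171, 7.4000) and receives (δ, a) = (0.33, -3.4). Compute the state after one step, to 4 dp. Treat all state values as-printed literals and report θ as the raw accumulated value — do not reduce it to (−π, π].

(-16.8086, 5.7495, 0.6035, 6.5500)

x' = -18.5000 + 7.4000·cos(0.4171)·0.25 = -16.8086
y' = 5.0000 + 7.4000·sin(0.4171)·0.25 = 5.7495
θ' = 0.4171 + (7.4000/3.4)·tan(0.33)·0.25 = 0.6035
v' = 7.4000 − 3.4000·0.25 = 6.5500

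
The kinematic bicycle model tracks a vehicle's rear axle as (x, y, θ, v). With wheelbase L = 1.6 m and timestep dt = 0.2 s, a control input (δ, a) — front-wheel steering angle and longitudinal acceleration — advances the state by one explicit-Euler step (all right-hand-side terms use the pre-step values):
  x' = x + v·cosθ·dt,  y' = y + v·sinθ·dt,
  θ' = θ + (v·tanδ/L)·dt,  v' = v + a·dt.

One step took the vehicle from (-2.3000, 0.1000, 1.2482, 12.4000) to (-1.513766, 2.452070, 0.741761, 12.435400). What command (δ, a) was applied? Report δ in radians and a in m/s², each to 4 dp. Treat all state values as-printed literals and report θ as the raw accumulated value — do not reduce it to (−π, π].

a = (v'−v)/dt = (0.035400)/0.2 = 0.1770
Δθ = θ'−θ = -0.506439;  (v·dt/L) = 12.4000·0.2/1.6 = 1.550000
tan δ = Δθ·L/(v·dt) = -0.326735  →  δ = -0.3158

δ = -0.3158, a = 0.1770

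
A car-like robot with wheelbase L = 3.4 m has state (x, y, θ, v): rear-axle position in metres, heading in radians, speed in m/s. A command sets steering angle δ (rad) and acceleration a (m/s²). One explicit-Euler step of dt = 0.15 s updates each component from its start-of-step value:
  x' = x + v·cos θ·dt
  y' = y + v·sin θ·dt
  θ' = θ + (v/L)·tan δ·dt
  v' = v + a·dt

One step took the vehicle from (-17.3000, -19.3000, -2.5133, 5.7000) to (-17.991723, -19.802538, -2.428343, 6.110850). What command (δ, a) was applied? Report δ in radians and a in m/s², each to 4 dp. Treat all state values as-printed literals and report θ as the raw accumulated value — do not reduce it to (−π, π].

δ = 0.3258, a = 2.7390

a = (v'−v)/dt = (0.410850)/0.15 = 2.7390
Δθ = θ'−θ = 0.084957;  (v·dt/L) = 5.7000·0.15/3.4 = 0.251471
tan δ = Δθ·L/(v·dt) = 0.337841  →  δ = 0.3258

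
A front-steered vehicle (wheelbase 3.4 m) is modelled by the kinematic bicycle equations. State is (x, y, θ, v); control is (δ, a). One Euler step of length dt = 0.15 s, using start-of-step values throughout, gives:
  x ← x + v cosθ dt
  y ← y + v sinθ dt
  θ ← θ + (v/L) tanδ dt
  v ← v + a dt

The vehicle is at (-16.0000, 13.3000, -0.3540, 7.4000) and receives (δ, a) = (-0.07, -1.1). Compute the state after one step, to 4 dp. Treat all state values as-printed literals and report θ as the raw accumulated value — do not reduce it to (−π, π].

x' = -16.0000 + 7.4000·cos(-0.3540)·0.15 = -14.9588
y' = 13.3000 + 7.4000·sin(-0.3540)·0.15 = 12.9152
θ' = -0.3540 + (7.4000/3.4)·tan(-0.07)·0.15 = -0.3769
v' = 7.4000 − 1.1000·0.15 = 7.2350

(-14.9588, 12.9152, -0.3769, 7.2350)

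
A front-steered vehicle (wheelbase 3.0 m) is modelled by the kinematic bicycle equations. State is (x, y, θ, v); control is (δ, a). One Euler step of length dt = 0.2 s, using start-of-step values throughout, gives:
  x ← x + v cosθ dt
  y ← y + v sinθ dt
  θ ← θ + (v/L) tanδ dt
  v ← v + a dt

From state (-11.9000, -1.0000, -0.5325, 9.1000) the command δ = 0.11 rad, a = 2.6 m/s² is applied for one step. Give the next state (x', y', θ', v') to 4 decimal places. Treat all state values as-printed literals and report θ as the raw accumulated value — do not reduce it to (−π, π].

x' = -11.9000 + 9.1000·cos(-0.5325)·0.2 = -10.3320
y' = -1.0000 + 9.1000·sin(-0.5325)·0.2 = -1.9240
θ' = -0.5325 + (9.1000/3.0)·tan(0.11)·0.2 = -0.4655
v' = 9.1000 + 2.6000·0.2 = 9.6200

(-10.3320, -1.9240, -0.4655, 9.6200)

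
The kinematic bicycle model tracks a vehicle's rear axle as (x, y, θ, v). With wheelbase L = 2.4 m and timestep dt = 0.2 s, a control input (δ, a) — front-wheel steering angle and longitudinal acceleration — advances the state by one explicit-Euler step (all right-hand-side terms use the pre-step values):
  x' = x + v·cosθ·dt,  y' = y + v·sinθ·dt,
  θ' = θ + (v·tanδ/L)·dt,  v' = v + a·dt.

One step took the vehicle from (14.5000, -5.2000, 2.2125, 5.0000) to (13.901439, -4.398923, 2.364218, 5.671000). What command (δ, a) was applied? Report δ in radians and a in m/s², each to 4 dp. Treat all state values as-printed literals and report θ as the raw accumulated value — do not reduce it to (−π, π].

δ = 0.3492, a = 3.3550

a = (v'−v)/dt = (0.671000)/0.2 = 3.3550
Δθ = θ'−θ = 0.151718;  (v·dt/L) = 5.0000·0.2/2.4 = 0.416667
tan δ = Δθ·L/(v·dt) = 0.364123  →  δ = 0.3492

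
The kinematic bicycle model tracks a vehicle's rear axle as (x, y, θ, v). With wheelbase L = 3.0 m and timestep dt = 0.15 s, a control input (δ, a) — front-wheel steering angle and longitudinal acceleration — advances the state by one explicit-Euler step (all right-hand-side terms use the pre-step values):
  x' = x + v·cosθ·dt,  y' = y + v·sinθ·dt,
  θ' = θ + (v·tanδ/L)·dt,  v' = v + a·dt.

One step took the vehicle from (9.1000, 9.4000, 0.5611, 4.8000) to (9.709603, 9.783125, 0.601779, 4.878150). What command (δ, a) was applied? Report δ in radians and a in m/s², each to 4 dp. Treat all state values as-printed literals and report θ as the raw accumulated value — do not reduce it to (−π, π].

a = (v'−v)/dt = (0.078150)/0.15 = 0.5210
Δθ = θ'−θ = 0.040679;  (v·dt/L) = 4.8000·0.15/3.0 = 0.240000
tan δ = Δθ·L/(v·dt) = 0.169496  →  δ = 0.1679

δ = 0.1679, a = 0.5210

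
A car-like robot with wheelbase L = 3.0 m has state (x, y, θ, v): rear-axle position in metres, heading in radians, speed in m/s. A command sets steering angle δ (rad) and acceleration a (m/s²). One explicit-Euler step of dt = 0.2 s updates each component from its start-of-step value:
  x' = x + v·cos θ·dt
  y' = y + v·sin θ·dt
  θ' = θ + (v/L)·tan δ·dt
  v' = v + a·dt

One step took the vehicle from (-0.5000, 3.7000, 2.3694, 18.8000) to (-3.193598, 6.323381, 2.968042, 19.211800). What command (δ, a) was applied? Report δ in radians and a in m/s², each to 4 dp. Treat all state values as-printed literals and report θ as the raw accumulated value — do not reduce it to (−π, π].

δ = 0.4456, a = 2.0590

a = (v'−v)/dt = (0.411800)/0.2 = 2.0590
Δθ = θ'−θ = 0.598642;  (v·dt/L) = 18.8000·0.2/3.0 = 1.253333
tan δ = Δθ·L/(v·dt) = 0.477640  →  δ = 0.4456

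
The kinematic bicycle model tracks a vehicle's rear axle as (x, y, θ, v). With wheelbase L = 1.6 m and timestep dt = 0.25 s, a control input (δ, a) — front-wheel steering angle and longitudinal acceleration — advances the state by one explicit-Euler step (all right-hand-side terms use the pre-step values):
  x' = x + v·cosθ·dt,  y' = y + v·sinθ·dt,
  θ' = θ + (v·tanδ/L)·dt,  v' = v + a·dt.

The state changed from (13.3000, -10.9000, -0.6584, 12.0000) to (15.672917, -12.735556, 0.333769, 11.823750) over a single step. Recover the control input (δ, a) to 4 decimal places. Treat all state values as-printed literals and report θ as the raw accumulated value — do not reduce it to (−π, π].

δ = 0.4867, a = -0.7050

a = (v'−v)/dt = (-0.176250)/0.25 = -0.7050
Δθ = θ'−θ = 0.992169;  (v·dt/L) = 12.0000·0.25/1.6 = 1.875000
tan δ = Δθ·L/(v·dt) = 0.529157  →  δ = 0.4867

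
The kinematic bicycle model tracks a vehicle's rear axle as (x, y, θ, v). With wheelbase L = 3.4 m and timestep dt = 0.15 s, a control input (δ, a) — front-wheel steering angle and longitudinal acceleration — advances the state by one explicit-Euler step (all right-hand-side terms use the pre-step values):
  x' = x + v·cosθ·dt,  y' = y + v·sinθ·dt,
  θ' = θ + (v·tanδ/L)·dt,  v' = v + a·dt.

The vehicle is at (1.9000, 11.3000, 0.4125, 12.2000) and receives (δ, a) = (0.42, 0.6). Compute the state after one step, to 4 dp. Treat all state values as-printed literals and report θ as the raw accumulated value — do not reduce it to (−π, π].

(3.5765, 12.0336, 0.6529, 12.2900)

x' = 1.9000 + 12.2000·cos(0.4125)·0.15 = 3.5765
y' = 11.3000 + 12.2000·sin(0.4125)·0.15 = 12.0336
θ' = 0.4125 + (12.2000/3.4)·tan(0.42)·0.15 = 0.6529
v' = 12.2000 + 0.6000·0.15 = 12.2900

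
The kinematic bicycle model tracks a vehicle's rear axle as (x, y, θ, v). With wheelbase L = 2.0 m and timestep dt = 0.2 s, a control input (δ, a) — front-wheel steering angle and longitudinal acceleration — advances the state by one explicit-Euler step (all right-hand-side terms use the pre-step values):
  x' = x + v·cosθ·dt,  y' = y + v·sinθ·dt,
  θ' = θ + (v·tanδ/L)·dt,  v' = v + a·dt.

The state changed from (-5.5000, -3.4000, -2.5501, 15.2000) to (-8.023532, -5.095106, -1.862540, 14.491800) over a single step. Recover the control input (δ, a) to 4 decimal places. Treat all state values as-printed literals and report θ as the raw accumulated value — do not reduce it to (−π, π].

a = (v'−v)/dt = (-0.708200)/0.2 = -3.5410
Δθ = θ'−θ = 0.687560;  (v·dt/L) = 15.2000·0.2/2.0 = 1.520000
tan δ = Δθ·L/(v·dt) = 0.452342  →  δ = 0.4248

δ = 0.4248, a = -3.5410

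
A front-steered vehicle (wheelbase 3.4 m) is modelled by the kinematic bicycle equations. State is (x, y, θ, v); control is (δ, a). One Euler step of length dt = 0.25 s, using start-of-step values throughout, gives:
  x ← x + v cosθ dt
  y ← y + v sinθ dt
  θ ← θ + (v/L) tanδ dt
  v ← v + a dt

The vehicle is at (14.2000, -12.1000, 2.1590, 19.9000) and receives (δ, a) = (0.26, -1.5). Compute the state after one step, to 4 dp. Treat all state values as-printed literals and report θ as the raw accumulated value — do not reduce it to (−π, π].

(11.4395, -7.9611, 2.5483, 19.5250)

x' = 14.2000 + 19.9000·cos(2.1590)·0.25 = 11.4395
y' = -12.1000 + 19.9000·sin(2.1590)·0.25 = -7.9611
θ' = 2.1590 + (19.9000/3.4)·tan(0.26)·0.25 = 2.5483
v' = 19.9000 − 1.5000·0.25 = 19.5250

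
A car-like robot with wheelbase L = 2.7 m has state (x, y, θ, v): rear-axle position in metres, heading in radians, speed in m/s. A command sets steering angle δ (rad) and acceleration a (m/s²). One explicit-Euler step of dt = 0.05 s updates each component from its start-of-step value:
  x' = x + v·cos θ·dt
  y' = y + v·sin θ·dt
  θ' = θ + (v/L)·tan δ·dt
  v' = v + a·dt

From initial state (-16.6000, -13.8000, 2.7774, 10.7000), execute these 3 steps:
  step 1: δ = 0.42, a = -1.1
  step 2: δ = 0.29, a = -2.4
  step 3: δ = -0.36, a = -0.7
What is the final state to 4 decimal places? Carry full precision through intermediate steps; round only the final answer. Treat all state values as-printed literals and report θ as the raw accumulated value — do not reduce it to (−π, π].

(-18.1260, -13.3513, 2.8513, 10.4900)

after step 1 (δ=0.42, a=-1.1): (-17.099910, -13.609436, 2.865888, 10.645000)
after step 2 (δ=0.29, a=-2.4): (-17.612059, -13.464544, 2.924714, 10.525000)
after step 3 (δ=-0.36, a=-0.7): (-18.125981, -13.351304, 2.851350, 10.490000)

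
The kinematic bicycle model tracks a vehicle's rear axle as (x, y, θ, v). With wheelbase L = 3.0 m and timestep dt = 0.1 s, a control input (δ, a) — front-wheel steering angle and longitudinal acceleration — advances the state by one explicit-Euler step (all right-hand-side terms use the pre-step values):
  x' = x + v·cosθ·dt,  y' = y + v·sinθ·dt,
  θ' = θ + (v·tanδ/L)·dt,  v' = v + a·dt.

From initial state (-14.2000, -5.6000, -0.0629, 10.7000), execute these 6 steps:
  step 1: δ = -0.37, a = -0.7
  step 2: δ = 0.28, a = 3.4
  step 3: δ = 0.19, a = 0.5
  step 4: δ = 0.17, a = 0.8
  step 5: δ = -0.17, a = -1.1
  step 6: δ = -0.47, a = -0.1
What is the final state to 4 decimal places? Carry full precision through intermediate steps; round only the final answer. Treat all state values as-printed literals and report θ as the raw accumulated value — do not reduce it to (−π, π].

after step 1 (δ=-0.37, a=-0.7): (-13.132116, -5.667259, -0.201238, 10.630000)
after step 2 (δ=0.28, a=3.4): (-12.090567, -5.879734, -0.099348, 10.970000)
after step 3 (δ=0.19, a=0.5): (-10.998977, -5.988539, -0.029023, 11.020000)
after step 4 (δ=0.17, a=0.8): (-9.897441, -6.020518, 0.034032, 11.100000)
after step 5 (δ=-0.17, a=-1.1): (-8.788083, -5.982749, -0.029481, 10.990000)
after step 6 (δ=-0.47, a=-0.1): (-7.689561, -6.015143, -0.215565, 10.980000)

(-7.6896, -6.0151, -0.2156, 10.9800)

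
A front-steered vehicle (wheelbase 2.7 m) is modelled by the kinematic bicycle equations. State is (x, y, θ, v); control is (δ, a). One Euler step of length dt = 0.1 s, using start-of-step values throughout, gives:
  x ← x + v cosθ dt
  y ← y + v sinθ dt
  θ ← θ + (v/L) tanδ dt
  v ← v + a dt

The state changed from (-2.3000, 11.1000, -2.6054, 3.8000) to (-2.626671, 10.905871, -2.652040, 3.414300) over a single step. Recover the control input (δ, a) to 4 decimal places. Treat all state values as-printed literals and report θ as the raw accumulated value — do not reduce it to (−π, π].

δ = -0.3200, a = -3.8570

a = (v'−v)/dt = (-0.385700)/0.1 = -3.8570
Δθ = θ'−θ = -0.046640;  (v·dt/L) = 3.8000·0.1/2.7 = 0.140741
tan δ = Δθ·L/(v·dt) = -0.331389  →  δ = -0.3200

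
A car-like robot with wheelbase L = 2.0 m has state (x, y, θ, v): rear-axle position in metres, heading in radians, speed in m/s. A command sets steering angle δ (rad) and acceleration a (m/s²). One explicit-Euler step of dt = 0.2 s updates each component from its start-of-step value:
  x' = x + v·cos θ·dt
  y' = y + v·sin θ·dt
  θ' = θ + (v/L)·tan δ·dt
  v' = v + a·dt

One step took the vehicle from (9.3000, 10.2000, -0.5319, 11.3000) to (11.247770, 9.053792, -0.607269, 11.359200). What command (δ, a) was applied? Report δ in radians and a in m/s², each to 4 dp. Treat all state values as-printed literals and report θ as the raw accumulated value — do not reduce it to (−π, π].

δ = -0.0666, a = 0.2960

a = (v'−v)/dt = (0.059200)/0.2 = 0.2960
Δθ = θ'−θ = -0.075369;  (v·dt/L) = 11.3000·0.2/2.0 = 1.130000
tan δ = Δθ·L/(v·dt) = -0.066698  →  δ = -0.0666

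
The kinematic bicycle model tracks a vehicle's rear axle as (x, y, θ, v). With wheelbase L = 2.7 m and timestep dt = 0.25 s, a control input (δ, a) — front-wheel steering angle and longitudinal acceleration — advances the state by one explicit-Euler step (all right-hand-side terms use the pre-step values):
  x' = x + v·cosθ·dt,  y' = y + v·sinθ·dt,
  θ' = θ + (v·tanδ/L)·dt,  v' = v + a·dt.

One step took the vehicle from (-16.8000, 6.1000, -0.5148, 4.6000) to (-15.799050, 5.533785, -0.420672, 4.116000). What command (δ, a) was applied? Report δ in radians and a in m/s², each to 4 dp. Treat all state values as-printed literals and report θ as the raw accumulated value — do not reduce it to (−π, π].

a = (v'−v)/dt = (-0.484000)/0.25 = -1.9360
Δθ = θ'−θ = 0.094128;  (v·dt/L) = 4.6000·0.25/2.7 = 0.425926
tan δ = Δθ·L/(v·dt) = 0.220996  →  δ = 0.2175

δ = 0.2175, a = -1.9360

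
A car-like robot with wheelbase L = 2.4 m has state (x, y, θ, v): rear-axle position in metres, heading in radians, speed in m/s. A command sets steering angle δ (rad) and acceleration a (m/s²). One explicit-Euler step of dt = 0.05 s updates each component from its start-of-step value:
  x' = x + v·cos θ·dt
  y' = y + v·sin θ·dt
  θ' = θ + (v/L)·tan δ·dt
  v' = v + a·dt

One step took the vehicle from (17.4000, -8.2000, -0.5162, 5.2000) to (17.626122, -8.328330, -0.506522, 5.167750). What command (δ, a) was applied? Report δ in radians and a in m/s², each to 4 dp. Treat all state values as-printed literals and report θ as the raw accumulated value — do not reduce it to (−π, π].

δ = 0.0891, a = -0.6450

a = (v'−v)/dt = (-0.032250)/0.05 = -0.6450
Δθ = θ'−θ = 0.009678;  (v·dt/L) = 5.2000·0.05/2.4 = 0.108333
tan δ = Δθ·L/(v·dt) = 0.089335  →  δ = 0.0891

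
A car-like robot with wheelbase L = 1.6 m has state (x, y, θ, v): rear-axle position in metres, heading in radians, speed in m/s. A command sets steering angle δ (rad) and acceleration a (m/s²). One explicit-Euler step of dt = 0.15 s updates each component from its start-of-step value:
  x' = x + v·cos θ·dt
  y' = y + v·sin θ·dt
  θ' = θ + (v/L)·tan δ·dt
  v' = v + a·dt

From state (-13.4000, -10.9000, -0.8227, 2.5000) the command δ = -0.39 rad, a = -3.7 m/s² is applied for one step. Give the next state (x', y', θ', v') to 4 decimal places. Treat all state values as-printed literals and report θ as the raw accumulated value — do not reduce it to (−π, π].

x' = -13.4000 + 2.5000·cos(-0.8227)·0.15 = -13.1449
y' = -10.9000 + 2.5000·sin(-0.8227)·0.15 = -11.1749
θ' = -0.8227 + (2.5000/1.6)·tan(-0.39)·0.15 = -0.9190
v' = 2.5000 − 3.7000·0.15 = 1.9450

(-13.1449, -11.1749, -0.9190, 1.9450)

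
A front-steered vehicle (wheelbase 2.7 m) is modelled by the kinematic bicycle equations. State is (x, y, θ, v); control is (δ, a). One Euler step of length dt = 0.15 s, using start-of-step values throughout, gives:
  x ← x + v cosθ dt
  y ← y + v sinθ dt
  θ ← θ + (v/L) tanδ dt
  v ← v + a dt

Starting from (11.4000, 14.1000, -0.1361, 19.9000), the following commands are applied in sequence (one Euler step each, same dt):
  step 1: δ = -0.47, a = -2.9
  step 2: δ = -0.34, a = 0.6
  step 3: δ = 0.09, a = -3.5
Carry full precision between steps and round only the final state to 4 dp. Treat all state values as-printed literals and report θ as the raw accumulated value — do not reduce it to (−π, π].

(17.9769, 9.2319, -0.9822, 19.0300)

after step 1 (δ=-0.47, a=-2.9): (14.357397, 13.694995, -0.697685, 19.465000)
after step 2 (δ=-0.34, a=0.6): (16.594894, 11.819216, -1.080212, 19.555000)
after step 3 (δ=0.09, a=-3.5): (17.976870, 9.231921, -0.982172, 19.030000)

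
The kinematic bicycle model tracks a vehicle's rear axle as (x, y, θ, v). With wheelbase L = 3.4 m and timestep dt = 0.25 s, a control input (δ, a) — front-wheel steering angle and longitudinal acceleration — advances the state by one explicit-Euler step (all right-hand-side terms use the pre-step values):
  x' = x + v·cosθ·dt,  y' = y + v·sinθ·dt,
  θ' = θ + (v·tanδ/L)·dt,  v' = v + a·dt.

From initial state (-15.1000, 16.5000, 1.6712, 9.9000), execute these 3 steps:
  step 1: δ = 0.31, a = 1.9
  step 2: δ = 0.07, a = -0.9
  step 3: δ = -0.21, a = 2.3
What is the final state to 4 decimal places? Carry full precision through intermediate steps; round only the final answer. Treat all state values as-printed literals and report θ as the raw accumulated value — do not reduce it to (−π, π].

after step 1 (δ=0.31, a=1.9): (-15.348082, 18.962535, 1.904380, 10.375000)
after step 2 (δ=0.07, a=-0.9): (-16.197356, 21.413305, 1.957868, 10.150000)
after step 3 (δ=-0.21, a=2.3): (-17.155206, 23.763077, 1.798794, 10.725000)

(-17.1552, 23.7631, 1.7988, 10.7250)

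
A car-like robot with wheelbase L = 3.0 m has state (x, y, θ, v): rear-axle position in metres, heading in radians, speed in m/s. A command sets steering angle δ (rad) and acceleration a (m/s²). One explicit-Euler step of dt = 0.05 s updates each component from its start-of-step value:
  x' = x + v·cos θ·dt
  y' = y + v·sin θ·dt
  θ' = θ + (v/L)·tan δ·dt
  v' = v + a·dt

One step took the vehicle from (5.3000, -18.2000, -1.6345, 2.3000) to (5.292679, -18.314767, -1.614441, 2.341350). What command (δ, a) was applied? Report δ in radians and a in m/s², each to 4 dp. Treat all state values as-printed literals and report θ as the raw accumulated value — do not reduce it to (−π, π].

a = (v'−v)/dt = (0.041350)/0.05 = 0.8270
Δθ = θ'−θ = 0.020059;  (v·dt/L) = 2.3000·0.05/3.0 = 0.038333
tan δ = Δθ·L/(v·dt) = 0.523278  →  δ = 0.4821

δ = 0.4821, a = 0.8270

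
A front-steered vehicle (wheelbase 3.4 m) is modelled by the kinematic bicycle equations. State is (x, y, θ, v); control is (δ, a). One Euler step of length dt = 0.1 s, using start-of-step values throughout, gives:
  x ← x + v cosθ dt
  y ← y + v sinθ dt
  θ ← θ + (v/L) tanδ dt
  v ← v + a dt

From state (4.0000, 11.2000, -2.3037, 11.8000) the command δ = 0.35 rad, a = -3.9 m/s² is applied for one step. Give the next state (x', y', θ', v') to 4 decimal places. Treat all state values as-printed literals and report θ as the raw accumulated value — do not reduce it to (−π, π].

x' = 4.0000 + 11.8000·cos(-2.3037)·0.1 = 3.2105
y' = 11.2000 + 11.8000·sin(-2.3037)·0.1 = 10.3230
θ' = -2.3037 + (11.8000/3.4)·tan(0.35)·0.1 = -2.1770
v' = 11.8000 − 3.9000·0.1 = 11.4100

(3.2105, 10.3230, -2.1770, 11.4100)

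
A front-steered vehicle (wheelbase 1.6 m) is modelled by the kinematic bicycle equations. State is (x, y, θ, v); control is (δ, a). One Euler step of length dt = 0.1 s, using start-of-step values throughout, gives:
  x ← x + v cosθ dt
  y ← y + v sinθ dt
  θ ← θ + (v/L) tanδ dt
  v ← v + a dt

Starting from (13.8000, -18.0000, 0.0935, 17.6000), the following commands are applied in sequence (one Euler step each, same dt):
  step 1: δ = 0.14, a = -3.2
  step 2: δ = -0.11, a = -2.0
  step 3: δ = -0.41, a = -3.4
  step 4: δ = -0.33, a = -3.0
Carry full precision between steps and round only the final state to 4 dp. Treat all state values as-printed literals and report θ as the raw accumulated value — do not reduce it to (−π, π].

after step 1 (δ=0.14, a=-3.2): (15.552312, -17.835680, 0.248514, 17.280000)
after step 2 (δ=-0.11, a=-2.0): (17.227226, -17.410654, 0.129233, 17.080000)
after step 3 (δ=-0.41, a=-3.4): (18.920984, -17.190539, -0.334736, 16.740000)
after step 4 (δ=-0.33, a=-3.0): (20.502072, -17.740481, -0.693103, 16.440000)

(20.5021, -17.7405, -0.6931, 16.4400)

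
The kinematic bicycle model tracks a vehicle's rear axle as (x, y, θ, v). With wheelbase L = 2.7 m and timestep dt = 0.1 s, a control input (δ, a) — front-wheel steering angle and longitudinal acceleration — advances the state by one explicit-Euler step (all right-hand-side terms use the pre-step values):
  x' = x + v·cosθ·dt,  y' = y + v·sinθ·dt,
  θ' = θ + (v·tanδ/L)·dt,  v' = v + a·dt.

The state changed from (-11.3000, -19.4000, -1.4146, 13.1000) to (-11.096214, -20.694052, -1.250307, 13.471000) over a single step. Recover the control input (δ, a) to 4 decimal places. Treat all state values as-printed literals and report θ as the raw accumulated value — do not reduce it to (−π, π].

a = (v'−v)/dt = (0.371000)/0.1 = 3.7100
Δθ = θ'−θ = 0.164293;  (v·dt/L) = 13.1000·0.1/2.7 = 0.485185
tan δ = Δθ·L/(v·dt) = 0.338619  →  δ = 0.3265

δ = 0.3265, a = 3.7100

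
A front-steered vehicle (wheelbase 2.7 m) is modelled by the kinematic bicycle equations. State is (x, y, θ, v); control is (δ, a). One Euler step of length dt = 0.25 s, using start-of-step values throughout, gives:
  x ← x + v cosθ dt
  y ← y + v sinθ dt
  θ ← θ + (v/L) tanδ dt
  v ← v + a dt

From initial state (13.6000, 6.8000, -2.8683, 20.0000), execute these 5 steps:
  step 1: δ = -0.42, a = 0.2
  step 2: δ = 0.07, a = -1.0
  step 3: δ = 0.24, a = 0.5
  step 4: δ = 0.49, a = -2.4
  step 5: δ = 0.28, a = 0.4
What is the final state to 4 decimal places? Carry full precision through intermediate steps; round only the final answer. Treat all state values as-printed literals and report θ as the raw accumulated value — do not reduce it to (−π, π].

after step 1 (δ=-0.42, a=0.2): (8.785563, 5.450483, -3.695286, 20.050000)
after step 2 (δ=0.07, a=-1.0): (4.521990, 8.086219, -3.565120, 19.800000)
after step 3 (δ=0.24, a=0.5): (0.009347, 10.120562, -3.116473, 19.925000)
after step 4 (δ=0.49, a=-2.4): (-4.970331, 9.995446, -2.132421, 19.325000)
after step 5 (δ=0.28, a=0.4): (-7.543271, 5.906319, -1.617885, 19.425000)

(-7.5433, 5.9063, -1.6179, 19.4250)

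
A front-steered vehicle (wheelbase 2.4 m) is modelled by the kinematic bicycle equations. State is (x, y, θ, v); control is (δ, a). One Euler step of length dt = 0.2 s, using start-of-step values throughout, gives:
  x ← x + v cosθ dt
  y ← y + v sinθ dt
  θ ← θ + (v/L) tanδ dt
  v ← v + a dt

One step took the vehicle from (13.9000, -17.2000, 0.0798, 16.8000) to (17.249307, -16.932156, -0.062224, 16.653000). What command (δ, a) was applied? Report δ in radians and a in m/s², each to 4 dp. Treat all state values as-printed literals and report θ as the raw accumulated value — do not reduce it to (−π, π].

a = (v'−v)/dt = (-0.147000)/0.2 = -0.7350
Δθ = θ'−θ = -0.142024;  (v·dt/L) = 16.8000·0.2/2.4 = 1.400000
tan δ = Δθ·L/(v·dt) = -0.101446  →  δ = -0.1011

δ = -0.1011, a = -0.7350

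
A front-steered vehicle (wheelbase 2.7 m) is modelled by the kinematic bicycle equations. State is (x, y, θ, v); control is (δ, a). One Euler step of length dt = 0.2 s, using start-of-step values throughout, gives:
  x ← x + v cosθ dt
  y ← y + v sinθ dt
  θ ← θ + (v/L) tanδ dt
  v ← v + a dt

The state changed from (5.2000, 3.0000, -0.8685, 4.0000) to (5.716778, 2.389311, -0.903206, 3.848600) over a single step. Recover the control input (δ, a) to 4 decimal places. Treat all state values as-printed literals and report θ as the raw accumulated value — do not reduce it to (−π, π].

δ = -0.1166, a = -0.7570

a = (v'−v)/dt = (-0.151400)/0.2 = -0.7570
Δθ = θ'−θ = -0.034706;  (v·dt/L) = 4.0000·0.2/2.7 = 0.296296
tan δ = Δθ·L/(v·dt) = -0.117133  →  δ = -0.1166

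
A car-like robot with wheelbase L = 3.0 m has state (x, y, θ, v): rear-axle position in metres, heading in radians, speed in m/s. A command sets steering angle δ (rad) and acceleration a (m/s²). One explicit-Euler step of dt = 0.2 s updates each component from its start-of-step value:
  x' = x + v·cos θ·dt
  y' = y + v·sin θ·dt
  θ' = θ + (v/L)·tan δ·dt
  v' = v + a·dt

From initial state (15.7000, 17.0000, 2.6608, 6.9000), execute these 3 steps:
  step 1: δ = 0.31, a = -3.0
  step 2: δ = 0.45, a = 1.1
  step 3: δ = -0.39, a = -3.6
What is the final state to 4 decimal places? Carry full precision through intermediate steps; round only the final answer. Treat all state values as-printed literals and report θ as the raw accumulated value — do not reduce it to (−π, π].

(11.9929, 18.2204, 2.8324, 5.8000)

after step 1 (δ=0.31, a=-3.0): (14.476453, 17.638225, 2.808151, 6.300000)
after step 2 (δ=0.45, a=1.1): (13.285852, 18.050620, 3.011034, 6.520000)
after step 3 (δ=-0.39, a=-3.6): (11.992950, 18.220386, 2.832362, 5.800000)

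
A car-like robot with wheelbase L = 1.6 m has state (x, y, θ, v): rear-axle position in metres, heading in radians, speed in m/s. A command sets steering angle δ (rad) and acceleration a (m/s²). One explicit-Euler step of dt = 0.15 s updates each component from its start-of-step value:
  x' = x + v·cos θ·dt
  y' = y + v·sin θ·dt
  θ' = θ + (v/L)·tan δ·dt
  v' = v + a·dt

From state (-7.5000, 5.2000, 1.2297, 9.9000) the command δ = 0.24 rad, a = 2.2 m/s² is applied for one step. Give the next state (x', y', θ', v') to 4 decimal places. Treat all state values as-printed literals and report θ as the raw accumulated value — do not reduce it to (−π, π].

(-7.0032, 6.5994, 1.4568, 10.2300)

x' = -7.5000 + 9.9000·cos(1.2297)·0.15 = -7.0032
y' = 5.2000 + 9.9000·sin(1.2297)·0.15 = 6.5994
θ' = 1.2297 + (9.9000/1.6)·tan(0.24)·0.15 = 1.4568
v' = 9.9000 + 2.2000·0.15 = 10.2300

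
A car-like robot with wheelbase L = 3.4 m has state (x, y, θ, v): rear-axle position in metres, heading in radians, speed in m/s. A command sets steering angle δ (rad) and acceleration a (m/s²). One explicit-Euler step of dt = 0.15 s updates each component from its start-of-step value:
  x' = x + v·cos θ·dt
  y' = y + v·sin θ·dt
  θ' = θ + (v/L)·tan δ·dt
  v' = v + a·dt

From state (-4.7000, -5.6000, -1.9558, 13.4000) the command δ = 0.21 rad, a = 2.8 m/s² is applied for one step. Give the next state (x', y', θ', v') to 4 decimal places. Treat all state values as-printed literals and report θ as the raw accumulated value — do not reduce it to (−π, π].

x' = -4.7000 + 13.4000·cos(-1.9558)·0.15 = -5.4549
y' = -5.6000 + 13.4000·sin(-1.9558)·0.15 = -7.4629
θ' = -1.9558 + (13.4000/3.4)·tan(0.21)·0.15 = -1.8298
v' = 13.4000 + 2.8000·0.15 = 13.8200

(-5.4549, -7.4629, -1.8298, 13.8200)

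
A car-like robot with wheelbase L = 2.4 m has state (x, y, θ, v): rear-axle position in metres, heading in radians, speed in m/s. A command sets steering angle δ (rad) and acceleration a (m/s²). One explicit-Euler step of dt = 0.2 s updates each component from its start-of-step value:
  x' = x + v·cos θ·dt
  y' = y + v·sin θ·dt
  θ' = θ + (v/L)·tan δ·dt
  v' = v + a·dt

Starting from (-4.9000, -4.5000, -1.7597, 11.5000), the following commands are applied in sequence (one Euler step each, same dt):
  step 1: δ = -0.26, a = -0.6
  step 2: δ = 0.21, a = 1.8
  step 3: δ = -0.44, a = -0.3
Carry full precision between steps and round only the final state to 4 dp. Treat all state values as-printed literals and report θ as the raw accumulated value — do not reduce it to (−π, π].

after step 1 (δ=-0.26, a=-0.6): (-5.331899, -6.759085, -2.014637, 11.380000)
after step 2 (δ=0.21, a=1.8): (-6.309239, -8.814561, -1.812507, 11.740000)
after step 3 (δ=-0.44, a=-0.3): (-6.871266, -11.094304, -2.273088, 11.680000)

(-6.8713, -11.0943, -2.2731, 11.6800)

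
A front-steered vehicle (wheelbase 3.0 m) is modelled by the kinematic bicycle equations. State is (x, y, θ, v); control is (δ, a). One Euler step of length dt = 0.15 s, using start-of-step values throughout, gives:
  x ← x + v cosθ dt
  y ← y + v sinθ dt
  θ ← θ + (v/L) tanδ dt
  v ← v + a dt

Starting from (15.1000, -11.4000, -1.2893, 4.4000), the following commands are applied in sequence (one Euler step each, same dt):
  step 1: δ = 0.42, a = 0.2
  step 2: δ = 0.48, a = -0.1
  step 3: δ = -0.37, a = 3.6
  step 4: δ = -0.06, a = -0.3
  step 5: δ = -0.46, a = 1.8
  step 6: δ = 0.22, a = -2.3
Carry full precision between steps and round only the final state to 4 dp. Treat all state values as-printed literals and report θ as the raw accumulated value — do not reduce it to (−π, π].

after step 1 (δ=0.42, a=0.2): (15.283344, -12.034023, -1.191054, 4.430000)
after step 2 (δ=0.48, a=-0.1): (15.529661, -12.651184, -1.075739, 4.415000)
after step 3 (δ=-0.37, a=3.6): (15.844285, -13.233925, -1.161360, 4.955000)
after step 4 (δ=-0.06, a=-0.3): (16.140167, -13.915742, -1.176242, 4.910000)
after step 5 (δ=-0.46, a=1.8): (16.423275, -14.595655, -1.297875, 5.180000)
after step 6 (δ=0.22, a=-2.3): (16.632712, -15.343897, -1.239958, 4.835000)

(16.6327, -15.3439, -1.2400, 4.8350)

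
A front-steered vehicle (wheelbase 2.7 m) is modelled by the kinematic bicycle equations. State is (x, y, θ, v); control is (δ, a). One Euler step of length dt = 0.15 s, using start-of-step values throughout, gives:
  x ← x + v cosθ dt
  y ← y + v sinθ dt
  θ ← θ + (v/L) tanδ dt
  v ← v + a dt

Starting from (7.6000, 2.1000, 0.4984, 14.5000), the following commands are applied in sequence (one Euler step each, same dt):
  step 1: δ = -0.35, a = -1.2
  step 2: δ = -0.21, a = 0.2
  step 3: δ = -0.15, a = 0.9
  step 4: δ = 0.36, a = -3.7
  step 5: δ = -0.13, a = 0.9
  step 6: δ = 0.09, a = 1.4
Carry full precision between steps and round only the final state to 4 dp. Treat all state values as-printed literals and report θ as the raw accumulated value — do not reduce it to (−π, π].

(20.0657, 4.1589, 0.1865, 14.2750)

after step 1 (δ=-0.35, a=-1.2): (9.510408, 3.139695, 0.204349, 14.320000)
after step 2 (δ=-0.21, a=0.2): (11.613715, 3.575589, 0.034783, 14.350000)
after step 3 (δ=-0.15, a=0.9): (13.764913, 3.650443, -0.085706, 14.485000)
after step 4 (δ=0.36, a=-3.7): (15.929688, 3.464454, 0.217194, 13.930000)
after step 5 (δ=-0.13, a=0.9): (17.970097, 3.914721, 0.116018, 14.065000)
after step 6 (δ=0.09, a=1.4): (20.065664, 4.158941, 0.186533, 14.275000)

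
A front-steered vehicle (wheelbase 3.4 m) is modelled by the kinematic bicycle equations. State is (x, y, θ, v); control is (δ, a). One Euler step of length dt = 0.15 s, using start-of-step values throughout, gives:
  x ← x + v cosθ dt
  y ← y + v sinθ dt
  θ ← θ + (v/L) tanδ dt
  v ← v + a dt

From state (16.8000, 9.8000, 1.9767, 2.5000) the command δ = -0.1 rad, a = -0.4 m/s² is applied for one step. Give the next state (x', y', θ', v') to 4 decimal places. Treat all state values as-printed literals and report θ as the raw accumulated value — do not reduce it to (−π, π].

(16.6519, 10.1445, 1.9656, 2.4400)

x' = 16.8000 + 2.5000·cos(1.9767)·0.15 = 16.6519
y' = 9.8000 + 2.5000·sin(1.9767)·0.15 = 10.1445
θ' = 1.9767 + (2.5000/3.4)·tan(-0.1)·0.15 = 1.9656
v' = 2.5000 − 0.4000·0.15 = 2.4400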